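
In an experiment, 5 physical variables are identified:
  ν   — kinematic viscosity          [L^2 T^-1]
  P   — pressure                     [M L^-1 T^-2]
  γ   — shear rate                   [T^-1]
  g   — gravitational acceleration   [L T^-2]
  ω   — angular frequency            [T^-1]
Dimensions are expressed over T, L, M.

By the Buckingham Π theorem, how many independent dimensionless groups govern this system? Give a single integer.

2

Exponent matrix [T,L,M] × [ν,P,γ,g,ω]:
  T: [-1 -2 -1 -2 -1]
  L: [ 2 -1  0  1  0]
  M: [ 0  1  0  0  0]
Row reduction gives pivot columns ν,P,γ; rank = 3
n=5, r=3 ⇒ 2 dimensionless groups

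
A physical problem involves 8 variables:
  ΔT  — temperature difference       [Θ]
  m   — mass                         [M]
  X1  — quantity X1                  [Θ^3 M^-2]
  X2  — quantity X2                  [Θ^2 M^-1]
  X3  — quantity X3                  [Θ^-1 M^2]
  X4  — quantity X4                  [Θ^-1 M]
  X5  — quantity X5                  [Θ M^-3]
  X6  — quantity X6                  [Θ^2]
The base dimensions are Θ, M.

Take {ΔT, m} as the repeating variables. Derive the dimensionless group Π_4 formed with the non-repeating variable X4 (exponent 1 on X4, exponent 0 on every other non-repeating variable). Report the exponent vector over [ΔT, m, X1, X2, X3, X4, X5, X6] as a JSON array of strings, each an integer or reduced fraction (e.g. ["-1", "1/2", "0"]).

["1", "-1", "0", "0", "0", "1", "0", "0"]

Write exponents as rows Θ,M / cols ΔT,m,X1,X2,X3,X4,X5,X6:
  Θ: [ 1  0  3  2 -1 -1  1  2]
  M: [ 0  1 -2 -1  2  1 -3  0]
Row reduction gives pivot columns ΔT,m; rank = 2
Repeat: ΔT,m; free: X1,X2,X3,X4,X5,X6
RREF:
  r0: [   1    0    3    2   -1   -1    1    2]
  r1: [   0    1   -2   -1    2    1   -3    0]
Fix exponent of X4 at 1, X1 at 0, X2 at 0, X3 at 0, X5 at 0, X6 at 0; solve each RREF row for its pivot's exponent:
  r0: exp(ΔT) + (-1)·1 = 0 ⇒ exp(ΔT) = 1
  r1: exp(m) + (1)·1 = 0 ⇒ exp(m) = -1
Π_4 = ΔT · m^-1 · X4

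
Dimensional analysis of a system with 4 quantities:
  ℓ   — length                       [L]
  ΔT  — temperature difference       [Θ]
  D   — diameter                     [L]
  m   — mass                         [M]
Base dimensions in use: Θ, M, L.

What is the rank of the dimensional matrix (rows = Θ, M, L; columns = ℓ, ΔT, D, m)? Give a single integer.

3

Dimensional matrix (Θ×M×L by ℓ×ΔT×D×m):
  Θ: [ 0  1  0  0]
  M: [ 0  0  0  1]
  L: [ 1  0  1  0]
Row reduction gives pivot columns ℓ,ΔT,m; rank = 3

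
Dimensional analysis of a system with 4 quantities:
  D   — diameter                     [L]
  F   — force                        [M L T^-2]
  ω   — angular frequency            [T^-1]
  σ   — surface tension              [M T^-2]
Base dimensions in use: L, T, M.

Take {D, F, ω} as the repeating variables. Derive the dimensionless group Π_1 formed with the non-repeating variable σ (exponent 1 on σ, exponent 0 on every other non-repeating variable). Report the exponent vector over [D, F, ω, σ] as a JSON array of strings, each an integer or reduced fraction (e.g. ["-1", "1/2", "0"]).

Write exponents as rows L,T,M / cols D,F,ω,σ:
  L: [ 1  1  0  0]
  T: [ 0 -2 -1 -2]
  M: [ 0  1  0  1]
Echelon form has 3 nonzero rows (pivots: D,F,ω)
Pivot set = {D,F,ω}, free = {σ}
RREF:
  r0: [   1    0    0   -1]
  r1: [   0    1    0    1]
  r2: [   0    0    1    0]
Fix exponent of σ at 1; solve each RREF row for its pivot's exponent:
  r0: exp(D) + (-1)·1 = 0 ⇒ exp(D) = 1
  r1: exp(F) + (1)·1 = 0 ⇒ exp(F) = -1
  r2: exp(ω) + (0)·1 = 0 ⇒ exp(ω) = 0
Π_1 = D · F^-1 · σ

["1", "-1", "0", "1"]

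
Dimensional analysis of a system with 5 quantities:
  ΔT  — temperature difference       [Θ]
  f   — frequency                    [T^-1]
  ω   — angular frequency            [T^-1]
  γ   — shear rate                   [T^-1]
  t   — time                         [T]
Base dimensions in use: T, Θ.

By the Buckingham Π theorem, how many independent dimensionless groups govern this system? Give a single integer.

Exponent matrix [T,Θ] × [ΔT,f,ω,γ,t]:
  T: [ 0 -1 -1 -1  1]
  Θ: [ 1  0  0  0  0]
RREF → pivots at {ΔT,f} ⇒ r = 2
n=5, r=2 ⇒ 3 dimensionless groups

3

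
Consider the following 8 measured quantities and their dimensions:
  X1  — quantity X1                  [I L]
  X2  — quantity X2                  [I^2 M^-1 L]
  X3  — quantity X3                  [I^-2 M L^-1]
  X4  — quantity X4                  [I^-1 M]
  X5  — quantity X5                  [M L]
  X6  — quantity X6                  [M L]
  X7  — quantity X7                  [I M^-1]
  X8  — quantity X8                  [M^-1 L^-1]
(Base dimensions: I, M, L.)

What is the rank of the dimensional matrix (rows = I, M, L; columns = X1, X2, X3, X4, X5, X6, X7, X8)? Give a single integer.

2

Dimensional matrix (I×M×L by X1×X2×X3×X4×X5×X6×X7×X8):
  I: [ 1  2 -2 -1  0  0  1  0]
  M: [ 0 -1  1  1  1  1 -1 -1]
  L: [ 1  1 -1  0  1  1  0 -1]
Row reduction gives pivot columns X1,X2; rank = 2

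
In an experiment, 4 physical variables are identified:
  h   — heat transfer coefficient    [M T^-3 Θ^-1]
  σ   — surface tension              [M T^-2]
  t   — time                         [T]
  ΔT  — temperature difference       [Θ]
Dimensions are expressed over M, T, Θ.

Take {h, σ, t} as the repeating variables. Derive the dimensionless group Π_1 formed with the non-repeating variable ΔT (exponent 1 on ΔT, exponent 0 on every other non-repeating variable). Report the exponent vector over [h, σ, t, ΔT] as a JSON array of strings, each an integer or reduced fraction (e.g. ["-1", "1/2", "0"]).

["1", "-1", "1", "1"]

Dimensional matrix (M×T×Θ by h×σ×t×ΔT):
  M: [ 1  1  0  0]
  T: [-3 -2  1  0]
  Θ: [-1  0  0  1]
RREF → pivots at {h,σ,t} ⇒ r = 3
Pivot set = {h,σ,t}, free = {ΔT}
RREF:
  r0: [   1    0    0   -1]
  r1: [   0    1    0    1]
  r2: [   0    0    1   -1]
Fix exponent of ΔT at 1; solve each RREF row for its pivot's exponent:
  r0: exp(h) + (-1)·1 = 0 ⇒ exp(h) = 1
  r1: exp(σ) + (1)·1 = 0 ⇒ exp(σ) = -1
  r2: exp(t) + (-1)·1 = 0 ⇒ exp(t) = 1
Π_1 = h · σ^-1 · t · ΔT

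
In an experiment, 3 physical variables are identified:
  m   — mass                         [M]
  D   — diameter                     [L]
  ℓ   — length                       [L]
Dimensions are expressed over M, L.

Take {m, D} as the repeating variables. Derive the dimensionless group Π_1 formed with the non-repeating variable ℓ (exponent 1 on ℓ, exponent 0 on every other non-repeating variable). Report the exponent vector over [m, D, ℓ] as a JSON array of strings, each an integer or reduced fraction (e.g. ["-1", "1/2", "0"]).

["0", "-1", "1"]

Exponent matrix [M,L] × [m,D,ℓ]:
  M: [ 1  0  0]
  L: [ 0  1  1]
RREF → pivots at {m,D} ⇒ r = 2
Pivot set = {m,D}, free = {ℓ}
RREF:
  r0: [   1    0    0]
  r1: [   0    1    1]
Fix exponent of ℓ at 1; solve each RREF row for its pivot's exponent:
  r0: exp(m) + (0)·1 = 0 ⇒ exp(m) = 0
  r1: exp(D) + (1)·1 = 0 ⇒ exp(D) = -1
Π_1 = D^-1 · ℓ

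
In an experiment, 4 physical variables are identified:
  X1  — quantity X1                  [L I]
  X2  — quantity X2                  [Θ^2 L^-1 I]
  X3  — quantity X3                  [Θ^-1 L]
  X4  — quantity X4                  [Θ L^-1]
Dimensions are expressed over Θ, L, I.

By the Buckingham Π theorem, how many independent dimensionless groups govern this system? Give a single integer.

2

Exponent matrix [Θ,L,I] × [X1,X2,X3,X4]:
  Θ: [ 0  2 -1  1]
  L: [ 1 -1  1 -1]
  I: [ 1  1  0  0]
RREF → pivots at {X1,X2} ⇒ r = 2
n=4, r=2 ⇒ 2 dimensionless groups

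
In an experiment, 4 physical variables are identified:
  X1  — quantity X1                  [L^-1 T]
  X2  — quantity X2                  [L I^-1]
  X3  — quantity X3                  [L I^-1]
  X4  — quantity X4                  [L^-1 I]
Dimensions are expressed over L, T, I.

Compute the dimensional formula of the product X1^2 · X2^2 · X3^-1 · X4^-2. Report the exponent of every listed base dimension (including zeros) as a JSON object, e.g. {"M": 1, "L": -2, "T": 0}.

{"L": 1, "T": 2, "I": -3}

Exponent matrix [L,T,I] × [X1,X2,X3,X4]:
  L: [-1  1  1 -1]
  T: [ 1  0  0  0]
  I: [ 0 -1 -1  1]
  [L]: (2)·-1+(2)·1+(-1)·1+(-2)·-1 = 1
  [T]: (2)·1+(2)·0+(-1)·0+(-2)·0 = 2
  [I]: (2)·0+(2)·-1+(-1)·-1+(-2)·1 = -3
⇒ L T^2 I^-3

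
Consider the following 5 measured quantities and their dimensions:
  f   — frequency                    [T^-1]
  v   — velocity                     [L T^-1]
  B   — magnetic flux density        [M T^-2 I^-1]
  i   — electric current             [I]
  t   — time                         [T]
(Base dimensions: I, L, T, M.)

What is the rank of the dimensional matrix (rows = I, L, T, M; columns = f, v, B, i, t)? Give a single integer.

Exponent matrix [I,L,T,M] × [f,v,B,i,t]:
  I: [ 0  0 -1  1  0]
  L: [ 0  1  0  0  0]
  T: [-1 -1 -2  0  1]
  M: [ 0  0  1  0  0]
Echelon form has 4 nonzero rows (pivots: f,v,B,i)

4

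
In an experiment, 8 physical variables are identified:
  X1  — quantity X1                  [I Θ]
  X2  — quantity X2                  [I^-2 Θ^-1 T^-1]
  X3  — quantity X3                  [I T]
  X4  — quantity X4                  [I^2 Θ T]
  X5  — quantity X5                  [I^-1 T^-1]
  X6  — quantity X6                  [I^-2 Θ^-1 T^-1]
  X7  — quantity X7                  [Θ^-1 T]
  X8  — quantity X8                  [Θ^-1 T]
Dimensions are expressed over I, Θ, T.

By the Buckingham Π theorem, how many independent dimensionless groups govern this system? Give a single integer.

Write exponents as rows I,Θ,T / cols X1,X2,X3,X4,X5,X6,X7,X8:
  I: [ 1 -2  1  2 -1 -2  0  0]
  Θ: [ 1 -1  0  1  0 -1 -1 -1]
  T: [ 0 -1  1  1 -1 -1  1  1]
Row reduction gives pivot columns X1,X2; rank = 2
8 vars − rank 2 = 6 Π groups

6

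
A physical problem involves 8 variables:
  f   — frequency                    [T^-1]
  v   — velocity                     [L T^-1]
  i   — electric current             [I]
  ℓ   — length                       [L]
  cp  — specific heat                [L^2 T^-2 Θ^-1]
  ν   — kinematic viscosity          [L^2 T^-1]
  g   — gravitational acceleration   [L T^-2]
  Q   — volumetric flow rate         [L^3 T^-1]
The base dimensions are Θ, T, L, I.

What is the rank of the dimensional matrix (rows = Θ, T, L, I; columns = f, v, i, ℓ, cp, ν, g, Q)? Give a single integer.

Exponent matrix [Θ,T,L,I] × [f,v,i,ℓ,cp,ν,g,Q]:
  Θ: [ 0  0  0  0 -1  0  0  0]
  T: [-1 -1  0  0 -2 -1 -2 -1]
  L: [ 0  1  0  1  2  2  1  3]
  I: [ 0  0  1  0  0  0  0  0]
RREF → pivots at {f,v,i,cp} ⇒ r = 4

4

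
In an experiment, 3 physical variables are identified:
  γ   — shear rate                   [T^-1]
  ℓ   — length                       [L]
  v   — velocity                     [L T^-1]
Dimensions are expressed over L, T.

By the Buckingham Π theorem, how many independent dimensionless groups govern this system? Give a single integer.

1

Write exponents as rows L,T / cols γ,ℓ,v:
  L: [ 0  1  1]
  T: [-1  0 -1]
RREF → pivots at {γ,ℓ} ⇒ r = 2
n=3, r=2 ⇒ 1 dimensionless group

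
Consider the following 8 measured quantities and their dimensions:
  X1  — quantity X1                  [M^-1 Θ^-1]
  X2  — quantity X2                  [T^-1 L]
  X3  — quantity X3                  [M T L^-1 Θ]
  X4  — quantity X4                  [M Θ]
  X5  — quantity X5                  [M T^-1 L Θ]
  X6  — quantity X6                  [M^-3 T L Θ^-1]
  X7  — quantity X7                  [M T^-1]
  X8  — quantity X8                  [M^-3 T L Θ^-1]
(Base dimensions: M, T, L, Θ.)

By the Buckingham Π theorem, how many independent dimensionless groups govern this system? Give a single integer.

Dimensional matrix (M×T×L×Θ by X1×X2×X3×X4×X5×X6×X7×X8):
  M: [-1  0  1  1  1 -3  1 -3]
  T: [ 0 -1  1  0 -1  1 -1  1]
  L: [ 0  1 -1  0  1  1  0  1]
  Θ: [-1  0  1  1  1 -1  0 -1]
Echelon form has 3 nonzero rows (pivots: X1,X2,X6)
8 vars − rank 3 = 5 Π groups

5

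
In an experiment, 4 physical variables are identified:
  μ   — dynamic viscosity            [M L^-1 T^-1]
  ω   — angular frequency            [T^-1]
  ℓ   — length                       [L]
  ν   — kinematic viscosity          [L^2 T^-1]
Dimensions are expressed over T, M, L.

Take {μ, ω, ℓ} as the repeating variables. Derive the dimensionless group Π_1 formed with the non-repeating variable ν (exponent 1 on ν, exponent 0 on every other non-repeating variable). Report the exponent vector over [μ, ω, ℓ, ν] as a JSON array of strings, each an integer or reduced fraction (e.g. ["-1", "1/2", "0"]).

["0", "-1", "-2", "1"]

Dimensional matrix (T×M×L by μ×ω×ℓ×ν):
  T: [-1 -1  0 -1]
  M: [ 1  0  0  0]
  L: [-1  0  1  2]
Row reduction gives pivot columns μ,ω,ℓ; rank = 3
Repeat: μ,ω,ℓ; free: ν
RREF:
  r0: [   1    0    0    0]
  r1: [   0    1    0    1]
  r2: [   0    0    1    2]
Fix exponent of ν at 1; solve each RREF row for its pivot's exponent:
  r0: exp(μ) + (0)·1 = 0 ⇒ exp(μ) = 0
  r1: exp(ω) + (1)·1 = 0 ⇒ exp(ω) = -1
  r2: exp(ℓ) + (2)·1 = 0 ⇒ exp(ℓ) = -2
Π_1 = ω^-1 · ℓ^-2 · ν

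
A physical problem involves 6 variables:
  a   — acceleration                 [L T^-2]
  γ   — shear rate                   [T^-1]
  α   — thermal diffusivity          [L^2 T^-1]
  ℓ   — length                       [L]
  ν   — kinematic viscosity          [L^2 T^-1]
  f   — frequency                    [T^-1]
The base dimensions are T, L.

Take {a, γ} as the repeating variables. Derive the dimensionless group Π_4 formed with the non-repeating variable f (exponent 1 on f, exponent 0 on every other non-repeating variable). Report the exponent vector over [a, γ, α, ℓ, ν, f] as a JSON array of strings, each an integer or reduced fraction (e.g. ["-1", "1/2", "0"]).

["0", "-1", "0", "0", "0", "1"]

Exponent matrix [T,L] × [a,γ,α,ℓ,ν,f]:
  T: [-2 -1 -1  0 -1 -1]
  L: [ 1  0  2  1  2  0]
RREF → pivots at {a,γ} ⇒ r = 2
Pivot set = {a,γ}, free = {α,ℓ,ν,f}
RREF:
  r0: [   1    0    2    1    2    0]
  r1: [   0    1   -3   -2   -3    1]
Fix exponent of f at 1, α at 0, ℓ at 0, ν at 0; solve each RREF row for its pivot's exponent:
  r0: exp(a) + (0)·1 = 0 ⇒ exp(a) = 0
  r1: exp(γ) + (1)·1 = 0 ⇒ exp(γ) = -1
Π_4 = γ^-1 · f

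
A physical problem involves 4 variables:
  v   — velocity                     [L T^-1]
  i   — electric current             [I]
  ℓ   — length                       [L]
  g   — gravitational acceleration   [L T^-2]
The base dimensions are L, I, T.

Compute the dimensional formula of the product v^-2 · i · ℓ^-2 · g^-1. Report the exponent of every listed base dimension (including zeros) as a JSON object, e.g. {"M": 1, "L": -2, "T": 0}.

Write exponents as rows L,I,T / cols v,i,ℓ,g:
  L: [ 1  0  1  1]
  I: [ 0  1  0  0]
  T: [-1  0  0 -2]
  [L]: (-2)·1+(1)·0+(-2)·1+(-1)·1 = -5
  [I]: (-2)·0+(1)·1+(-2)·0+(-1)·0 = 1
  [T]: (-2)·-1+(1)·0+(-2)·0+(-1)·-2 = 4
⇒ L^-5 I T^4

{"L": -5, "I": 1, "T": 4}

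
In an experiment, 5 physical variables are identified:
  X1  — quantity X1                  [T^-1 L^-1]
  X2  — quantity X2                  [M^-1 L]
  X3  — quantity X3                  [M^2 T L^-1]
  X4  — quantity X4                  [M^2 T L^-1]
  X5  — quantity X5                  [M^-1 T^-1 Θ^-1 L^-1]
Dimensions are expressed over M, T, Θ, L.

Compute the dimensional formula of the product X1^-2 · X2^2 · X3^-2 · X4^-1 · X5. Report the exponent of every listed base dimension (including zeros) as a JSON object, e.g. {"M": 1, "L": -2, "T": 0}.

Write exponents as rows M,T,Θ,L / cols X1,X2,X3,X4,X5:
  M: [ 0 -1  2  2 -1]
  T: [-1  0  1  1 -1]
  Θ: [ 0  0  0  0 -1]
  L: [-1  1 -1 -1 -1]
  [M]: (-2)·0+(2)·-1+(-2)·2+(-1)·2+(1)·-1 = -9
  [T]: (-2)·-1+(2)·0+(-2)·1+(-1)·1+(1)·-1 = -2
  [Θ]: (-2)·0+(2)·0+(-2)·0+(-1)·0+(1)·-1 = -1
  [L]: (-2)·-1+(2)·1+(-2)·-1+(-1)·-1+(1)·-1 = 6
⇒ M^-9 T^-2 Θ^-1 L^6

{"M": -9, "T": -2, "Θ": -1, "L": 6}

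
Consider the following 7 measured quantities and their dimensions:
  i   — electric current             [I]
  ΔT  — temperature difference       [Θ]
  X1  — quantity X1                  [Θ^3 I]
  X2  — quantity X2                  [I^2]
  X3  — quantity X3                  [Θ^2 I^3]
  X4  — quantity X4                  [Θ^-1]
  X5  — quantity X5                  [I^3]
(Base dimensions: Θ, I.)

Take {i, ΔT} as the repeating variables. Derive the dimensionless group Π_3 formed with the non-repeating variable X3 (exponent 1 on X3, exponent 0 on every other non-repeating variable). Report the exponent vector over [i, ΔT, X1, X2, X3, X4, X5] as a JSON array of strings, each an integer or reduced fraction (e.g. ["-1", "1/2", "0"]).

["-3", "-2", "0", "0", "1", "0", "0"]

Write exponents as rows Θ,I / cols i,ΔT,X1,X2,X3,X4,X5:
  Θ: [ 0  1  3  0  2 -1  0]
  I: [ 1  0  1  2  3  0  3]
Echelon form has 2 nonzero rows (pivots: i,ΔT)
Repeat: i,ΔT; free: X1,X2,X3,X4,X5
RREF:
  r0: [   1    0    1    2    3    0    3]
  r1: [   0    1    3    0    2   -1    0]
Fix exponent of X3 at 1, X1 at 0, X2 at 0, X4 at 0, X5 at 0; solve each RREF row for its pivot's exponent:
  r0: exp(i) + (3)·1 = 0 ⇒ exp(i) = -3
  r1: exp(ΔT) + (2)·1 = 0 ⇒ exp(ΔT) = -2
Π_3 = i^-3 · ΔT^-2 · X3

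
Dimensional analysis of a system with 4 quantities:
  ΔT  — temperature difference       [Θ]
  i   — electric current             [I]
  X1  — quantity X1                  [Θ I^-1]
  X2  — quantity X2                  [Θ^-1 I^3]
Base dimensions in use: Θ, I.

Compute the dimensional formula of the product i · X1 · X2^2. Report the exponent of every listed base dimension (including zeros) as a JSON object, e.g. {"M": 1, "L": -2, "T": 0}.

Write exponents as rows Θ,I / cols ΔT,i,X1,X2:
  Θ: [ 1  0  1 -1]
  I: [ 0  1 -1  3]
  [Θ]: (1)·0+(1)·1+(2)·-1 = -1
  [I]: (1)·1+(1)·-1+(2)·3 = 6
⇒ Θ^-1 I^6

{"Θ": -1, "I": 6}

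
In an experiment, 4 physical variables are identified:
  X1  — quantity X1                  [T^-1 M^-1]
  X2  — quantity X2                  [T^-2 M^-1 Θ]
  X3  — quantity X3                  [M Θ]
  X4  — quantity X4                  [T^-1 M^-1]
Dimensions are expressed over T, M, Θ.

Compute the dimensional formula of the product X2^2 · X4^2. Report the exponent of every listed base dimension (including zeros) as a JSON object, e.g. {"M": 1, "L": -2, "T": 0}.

{"T": -6, "M": -4, "Θ": 2}

Exponent matrix [T,M,Θ] × [X1,X2,X3,X4]:
  T: [-1 -2  0 -1]
  M: [-1 -1  1 -1]
  Θ: [ 0  1  1  0]
  [T]: (2)·-2+(2)·-1 = -6
  [M]: (2)·-1+(2)·-1 = -4
  [Θ]: (2)·1+(2)·0 = 2
⇒ T^-6 M^-4 Θ^2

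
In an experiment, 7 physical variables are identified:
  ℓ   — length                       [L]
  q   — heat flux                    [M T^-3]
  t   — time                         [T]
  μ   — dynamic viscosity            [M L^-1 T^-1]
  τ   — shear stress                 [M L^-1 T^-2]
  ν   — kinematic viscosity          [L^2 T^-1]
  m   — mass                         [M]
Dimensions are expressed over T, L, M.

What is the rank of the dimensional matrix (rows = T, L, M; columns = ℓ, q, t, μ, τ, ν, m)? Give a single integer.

Write exponents as rows T,L,M / cols ℓ,q,t,μ,τ,ν,m:
  T: [ 0 -3  1 -1 -2 -1  0]
  L: [ 1  0  0 -1 -1  2  0]
  M: [ 0  1  0  1  1  0  1]
Echelon form has 3 nonzero rows (pivots: ℓ,q,t)

3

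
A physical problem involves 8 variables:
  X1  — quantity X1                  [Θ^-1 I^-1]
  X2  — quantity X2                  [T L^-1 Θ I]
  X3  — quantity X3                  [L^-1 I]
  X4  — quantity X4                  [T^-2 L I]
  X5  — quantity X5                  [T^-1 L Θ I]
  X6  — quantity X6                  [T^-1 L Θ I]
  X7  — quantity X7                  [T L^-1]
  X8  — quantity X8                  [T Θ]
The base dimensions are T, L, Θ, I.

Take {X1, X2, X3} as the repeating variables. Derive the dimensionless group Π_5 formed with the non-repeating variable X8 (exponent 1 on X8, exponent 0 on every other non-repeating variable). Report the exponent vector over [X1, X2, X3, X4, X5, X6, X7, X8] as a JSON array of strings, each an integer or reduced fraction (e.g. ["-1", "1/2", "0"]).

["0", "-1", "1", "0", "0", "0", "0", "1"]

Dimensional matrix (T×L×Θ×I by X1×X2×X3×X4×X5×X6×X7×X8):
  T: [ 0  1  0 -2 -1 -1  1  1]
  L: [ 0 -1 -1  1  1  1 -1  0]
  Θ: [-1  1  0  0  1  1  0  1]
  I: [-1  1  1  1  1  1  0  0]
Echelon form has 3 nonzero rows (pivots: X1,X2,X3)
Pivot set = {X1,X2,X3}, free = {X4,X5,X6,X7,X8}
RREF:
  r0: [   1    0    0   -2   -2   -2    1    0]
  r1: [   0    1    0   -2   -1   -1    1    1]
  r2: [   0    0    1    1    0    0    0   -1]
  r3: [   0    0    0    0    0    0    0    0]
Fix exponent of X8 at 1, X4 at 0, X5 at 0, X6 at 0, X7 at 0; solve each RREF row for its pivot's exponent:
  r0: exp(X1) + (0)·1 = 0 ⇒ exp(X1) = 0
  r1: exp(X2) + (1)·1 = 0 ⇒ exp(X2) = -1
  r2: exp(X3) + (-1)·1 = 0 ⇒ exp(X3) = 1
Π_5 = X2^-1 · X3 · X8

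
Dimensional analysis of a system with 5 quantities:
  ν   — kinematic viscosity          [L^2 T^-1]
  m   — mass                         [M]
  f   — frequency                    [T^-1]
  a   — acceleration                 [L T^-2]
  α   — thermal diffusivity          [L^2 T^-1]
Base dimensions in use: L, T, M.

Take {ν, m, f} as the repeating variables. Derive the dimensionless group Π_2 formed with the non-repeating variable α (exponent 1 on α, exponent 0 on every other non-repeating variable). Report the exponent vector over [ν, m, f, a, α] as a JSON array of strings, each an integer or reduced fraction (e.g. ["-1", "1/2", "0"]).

["-1", "0", "0", "0", "1"]

Exponent matrix [L,T,M] × [ν,m,f,a,α]:
  L: [ 2  0  0  1  2]
  T: [-1  0 -1 -2 -1]
  M: [ 0  1  0  0  0]
Echelon form has 3 nonzero rows (pivots: ν,m,f)
Repeat: ν,m,f; free: a,α
RREF:
  r0: [   1    0    0  1/2    1]
  r1: [   0    1    0    0    0]
  r2: [   0    0    1  3/2    0]
Fix exponent of α at 1, a at 0; solve each RREF row for its pivot's exponent:
  r0: exp(ν) + (1)·1 = 0 ⇒ exp(ν) = -1
  r1: exp(m) + (0)·1 = 0 ⇒ exp(m) = 0
  r2: exp(f) + (0)·1 = 0 ⇒ exp(f) = 0
Π_2 = ν^-1 · α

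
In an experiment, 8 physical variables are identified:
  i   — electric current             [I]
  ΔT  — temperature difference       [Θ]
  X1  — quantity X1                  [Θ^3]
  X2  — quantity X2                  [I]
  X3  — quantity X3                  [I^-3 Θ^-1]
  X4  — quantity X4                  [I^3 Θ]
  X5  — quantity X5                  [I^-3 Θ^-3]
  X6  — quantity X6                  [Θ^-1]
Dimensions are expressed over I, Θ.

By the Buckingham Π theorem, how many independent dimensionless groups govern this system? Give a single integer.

6

Exponent matrix [I,Θ] × [i,ΔT,X1,X2,X3,X4,X5,X6]:
  I: [ 1  0  0  1 -3  3 -3  0]
  Θ: [ 0  1  3  0 -1  1 -3 -1]
Echelon form has 2 nonzero rows (pivots: i,ΔT)
n=8, r=2 ⇒ 6 dimensionless groups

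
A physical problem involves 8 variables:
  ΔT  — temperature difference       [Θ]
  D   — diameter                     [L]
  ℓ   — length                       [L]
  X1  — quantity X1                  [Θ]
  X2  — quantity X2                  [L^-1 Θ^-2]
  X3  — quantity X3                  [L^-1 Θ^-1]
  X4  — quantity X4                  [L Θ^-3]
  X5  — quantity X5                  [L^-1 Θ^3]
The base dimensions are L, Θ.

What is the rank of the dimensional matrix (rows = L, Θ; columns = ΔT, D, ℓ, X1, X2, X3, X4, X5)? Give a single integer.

2

Write exponents as rows L,Θ / cols ΔT,D,ℓ,X1,X2,X3,X4,X5:
  L: [ 0  1  1  0 -1 -1  1 -1]
  Θ: [ 1  0  0  1 -2 -1 -3  3]
Echelon form has 2 nonzero rows (pivots: ΔT,D)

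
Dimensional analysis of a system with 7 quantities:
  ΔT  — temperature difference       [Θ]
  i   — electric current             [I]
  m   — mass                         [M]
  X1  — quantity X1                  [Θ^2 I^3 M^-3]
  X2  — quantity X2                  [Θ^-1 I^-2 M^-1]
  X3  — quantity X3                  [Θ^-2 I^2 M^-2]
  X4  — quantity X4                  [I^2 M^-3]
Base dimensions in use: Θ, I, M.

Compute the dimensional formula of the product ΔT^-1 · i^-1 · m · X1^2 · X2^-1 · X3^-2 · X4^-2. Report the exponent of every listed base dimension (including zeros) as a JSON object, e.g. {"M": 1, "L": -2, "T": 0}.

{"Θ": 8, "I": -1, "M": 6}

Dimensional matrix (Θ×I×M by ΔT×i×m×X1×X2×X3×X4):
  Θ: [ 1  0  0  2 -1 -2  0]
  I: [ 0  1  0  3 -2  2  2]
  M: [ 0  0  1 -3 -1 -2 -3]
  [Θ]: (-1)·1+(-1)·0+(1)·0+(2)·2+(-1)·-1+(-2)·-2+(-2)·0 = 8
  [I]: (-1)·0+(-1)·1+(1)·0+(2)·3+(-1)·-2+(-2)·2+(-2)·2 = -1
  [M]: (-1)·0+(-1)·0+(1)·1+(2)·-3+(-1)·-1+(-2)·-2+(-2)·-3 = 6
⇒ Θ^8 I^-1 M^6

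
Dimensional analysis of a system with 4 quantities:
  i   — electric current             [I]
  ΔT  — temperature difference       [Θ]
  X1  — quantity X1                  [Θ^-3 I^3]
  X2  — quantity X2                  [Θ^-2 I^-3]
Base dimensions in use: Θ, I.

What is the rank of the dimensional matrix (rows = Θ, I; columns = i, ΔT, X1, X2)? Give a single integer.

Write exponents as rows Θ,I / cols i,ΔT,X1,X2:
  Θ: [ 0  1 -3 -2]
  I: [ 1  0  3 -3]
RREF → pivots at {i,ΔT} ⇒ r = 2

2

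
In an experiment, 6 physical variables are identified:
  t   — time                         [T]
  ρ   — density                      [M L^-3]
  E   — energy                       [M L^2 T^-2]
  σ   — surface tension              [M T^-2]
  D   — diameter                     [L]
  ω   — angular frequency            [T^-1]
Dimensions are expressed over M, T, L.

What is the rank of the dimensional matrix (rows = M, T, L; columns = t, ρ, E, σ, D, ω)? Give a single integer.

3

Write exponents as rows M,T,L / cols t,ρ,E,σ,D,ω:
  M: [ 0  1  1  1  0  0]
  T: [ 1  0 -2 -2  0 -1]
  L: [ 0 -3  2  0  1  0]
Echelon form has 3 nonzero rows (pivots: t,ρ,E)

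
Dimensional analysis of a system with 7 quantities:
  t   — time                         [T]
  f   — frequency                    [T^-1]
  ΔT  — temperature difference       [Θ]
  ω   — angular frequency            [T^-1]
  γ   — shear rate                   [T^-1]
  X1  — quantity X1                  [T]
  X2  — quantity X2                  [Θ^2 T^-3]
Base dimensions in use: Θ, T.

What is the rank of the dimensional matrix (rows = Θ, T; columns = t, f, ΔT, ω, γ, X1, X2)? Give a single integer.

2

Write exponents as rows Θ,T / cols t,f,ΔT,ω,γ,X1,X2:
  Θ: [ 0  0  1  0  0  0  2]
  T: [ 1 -1  0 -1 -1  1 -3]
RREF → pivots at {t,ΔT} ⇒ r = 2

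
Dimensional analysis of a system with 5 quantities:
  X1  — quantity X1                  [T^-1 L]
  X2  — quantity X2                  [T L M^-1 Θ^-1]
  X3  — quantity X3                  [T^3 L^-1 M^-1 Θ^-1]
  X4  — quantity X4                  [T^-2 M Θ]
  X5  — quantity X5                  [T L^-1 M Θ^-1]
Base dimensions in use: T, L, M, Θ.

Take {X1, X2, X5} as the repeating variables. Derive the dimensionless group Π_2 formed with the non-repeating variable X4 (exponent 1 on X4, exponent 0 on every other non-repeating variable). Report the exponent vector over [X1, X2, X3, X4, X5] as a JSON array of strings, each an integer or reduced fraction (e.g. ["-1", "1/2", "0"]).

["-1", "1", "0", "1", "0"]

Write exponents as rows T,L,M,Θ / cols X1,X2,X3,X4,X5:
  T: [-1  1  3 -2  1]
  L: [ 1  1 -1  0 -1]
  M: [ 0 -1 -1  1  1]
  Θ: [ 0 -1 -1  1 -1]
Row reduction gives pivot columns X1,X2,X5; rank = 3
Repeat: X1,X2,X5; free: X3,X4
RREF:
  r0: [   1    0   -2    1    0]
  r1: [   0    1    1   -1    0]
  r2: [   0    0    0    0    1]
  r3: [   0    0    0    0    0]
Fix exponent of X4 at 1, X3 at 0; solve each RREF row for its pivot's exponent:
  r0: exp(X1) + (1)·1 = 0 ⇒ exp(X1) = -1
  r1: exp(X2) + (-1)·1 = 0 ⇒ exp(X2) = 1
  r2: exp(X5) + (0)·1 = 0 ⇒ exp(X5) = 0
Π_2 = X1^-1 · X2 · X4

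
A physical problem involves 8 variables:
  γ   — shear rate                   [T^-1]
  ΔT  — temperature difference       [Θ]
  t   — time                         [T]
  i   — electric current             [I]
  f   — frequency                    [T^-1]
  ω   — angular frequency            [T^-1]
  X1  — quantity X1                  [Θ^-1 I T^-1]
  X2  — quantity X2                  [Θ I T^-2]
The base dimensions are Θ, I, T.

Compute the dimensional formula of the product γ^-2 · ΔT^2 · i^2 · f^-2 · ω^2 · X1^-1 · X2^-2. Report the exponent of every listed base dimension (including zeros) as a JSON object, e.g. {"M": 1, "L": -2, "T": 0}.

{"Θ": 1, "I": -1, "T": 7}

Exponent matrix [Θ,I,T] × [γ,ΔT,t,i,f,ω,X1,X2]:
  Θ: [ 0  1  0  0  0  0 -1  1]
  I: [ 0  0  0  1  0  0  1  1]
  T: [-1  0  1  0 -1 -1 -1 -2]
  [Θ]: (-2)·0+(2)·1+(2)·0+(-2)·0+(2)·0+(-1)·-1+(-2)·1 = 1
  [I]: (-2)·0+(2)·0+(2)·1+(-2)·0+(2)·0+(-1)·1+(-2)·1 = -1
  [T]: (-2)·-1+(2)·0+(2)·0+(-2)·-1+(2)·-1+(-1)·-1+(-2)·-2 = 7
⇒ Θ I^-1 T^7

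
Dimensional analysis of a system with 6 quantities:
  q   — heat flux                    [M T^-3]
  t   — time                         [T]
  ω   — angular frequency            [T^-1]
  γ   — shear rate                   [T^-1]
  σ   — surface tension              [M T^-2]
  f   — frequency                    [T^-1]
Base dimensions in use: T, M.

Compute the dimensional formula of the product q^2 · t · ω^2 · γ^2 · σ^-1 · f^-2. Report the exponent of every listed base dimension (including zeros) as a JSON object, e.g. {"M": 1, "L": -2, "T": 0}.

Exponent matrix [T,M] × [q,t,ω,γ,σ,f]:
  T: [-3  1 -1 -1 -2 -1]
  M: [ 1  0  0  0  1  0]
  [T]: (2)·-3+(1)·1+(2)·-1+(2)·-1+(-1)·-2+(-2)·-1 = -5
  [M]: (2)·1+(1)·0+(2)·0+(2)·0+(-1)·1+(-2)·0 = 1
⇒ T^-5 M

{"T": -5, "M": 1}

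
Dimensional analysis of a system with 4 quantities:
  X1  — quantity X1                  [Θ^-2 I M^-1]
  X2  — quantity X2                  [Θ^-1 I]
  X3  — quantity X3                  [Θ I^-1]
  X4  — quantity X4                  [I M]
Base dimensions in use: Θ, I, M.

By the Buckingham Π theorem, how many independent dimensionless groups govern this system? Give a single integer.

2

Exponent matrix [Θ,I,M] × [X1,X2,X3,X4]:
  Θ: [-2 -1  1  0]
  I: [ 1  1 -1  1]
  M: [-1  0  0  1]
RREF → pivots at {X1,X2} ⇒ r = 2
n=4, r=2 ⇒ 2 dimensionless groups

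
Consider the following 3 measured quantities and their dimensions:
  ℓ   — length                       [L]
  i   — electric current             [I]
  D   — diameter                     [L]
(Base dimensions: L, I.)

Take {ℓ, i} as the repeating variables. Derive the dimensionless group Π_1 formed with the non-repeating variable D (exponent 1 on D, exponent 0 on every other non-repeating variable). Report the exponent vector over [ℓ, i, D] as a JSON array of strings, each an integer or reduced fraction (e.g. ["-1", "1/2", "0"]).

Write exponents as rows L,I / cols ℓ,i,D:
  L: [ 1  0  1]
  I: [ 0  1  0]
Row reduction gives pivot columns ℓ,i; rank = 2
Repeat: ℓ,i; free: D
RREF:
  r0: [   1    0    1]
  r1: [   0    1    0]
Fix exponent of D at 1; solve each RREF row for its pivot's exponent:
  r0: exp(ℓ) + (1)·1 = 0 ⇒ exp(ℓ) = -1
  r1: exp(i) + (0)·1 = 0 ⇒ exp(i) = 0
Π_1 = ℓ^-1 · D

["-1", "0", "1"]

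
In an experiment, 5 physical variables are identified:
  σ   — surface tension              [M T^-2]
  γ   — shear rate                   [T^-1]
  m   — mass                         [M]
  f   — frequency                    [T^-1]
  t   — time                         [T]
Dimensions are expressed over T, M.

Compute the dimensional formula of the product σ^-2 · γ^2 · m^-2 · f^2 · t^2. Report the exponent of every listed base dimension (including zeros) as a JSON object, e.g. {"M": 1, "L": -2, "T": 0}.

Write exponents as rows T,M / cols σ,γ,m,f,t:
  T: [-2 -1  0 -1  1]
  M: [ 1  0  1  0  0]
  [T]: (-2)·-2+(2)·-1+(-2)·0+(2)·-1+(2)·1 = 2
  [M]: (-2)·1+(2)·0+(-2)·1+(2)·0+(2)·0 = -4
⇒ T^2 M^-4

{"T": 2, "M": -4}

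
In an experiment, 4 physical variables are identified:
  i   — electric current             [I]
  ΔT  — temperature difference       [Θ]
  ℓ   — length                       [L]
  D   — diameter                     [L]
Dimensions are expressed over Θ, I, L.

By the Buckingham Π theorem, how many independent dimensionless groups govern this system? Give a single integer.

Exponent matrix [Θ,I,L] × [i,ΔT,ℓ,D]:
  Θ: [ 0  1  0  0]
  I: [ 1  0  0  0]
  L: [ 0  0  1  1]
Row reduction gives pivot columns i,ΔT,ℓ; rank = 3
n=4, r=3 ⇒ 1 dimensionless group

1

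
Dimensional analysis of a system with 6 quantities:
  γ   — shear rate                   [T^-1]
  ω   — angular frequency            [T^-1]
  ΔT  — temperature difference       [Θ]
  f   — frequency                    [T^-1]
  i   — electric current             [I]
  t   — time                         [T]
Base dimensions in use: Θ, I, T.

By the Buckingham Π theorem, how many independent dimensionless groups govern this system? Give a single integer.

3

Dimensional matrix (Θ×I×T by γ×ω×ΔT×f×i×t):
  Θ: [ 0  0  1  0  0  0]
  I: [ 0  0  0  0  1  0]
  T: [-1 -1  0 -1  0  1]
Row reduction gives pivot columns γ,ΔT,i; rank = 3
Π count = n − r = 6 − 3 = 3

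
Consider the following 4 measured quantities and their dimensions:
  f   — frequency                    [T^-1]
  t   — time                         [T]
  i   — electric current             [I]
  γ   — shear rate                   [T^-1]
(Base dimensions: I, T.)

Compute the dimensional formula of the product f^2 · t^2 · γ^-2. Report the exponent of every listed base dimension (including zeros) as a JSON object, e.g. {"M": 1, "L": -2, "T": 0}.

Exponent matrix [I,T] × [f,t,i,γ]:
  I: [ 0  0  1  0]
  T: [-1  1  0 -1]
  [I]: (2)·0+(2)·0+(-2)·0 = 0
  [T]: (2)·-1+(2)·1+(-2)·-1 = 2
⇒ T^2

{"I": 0, "T": 2}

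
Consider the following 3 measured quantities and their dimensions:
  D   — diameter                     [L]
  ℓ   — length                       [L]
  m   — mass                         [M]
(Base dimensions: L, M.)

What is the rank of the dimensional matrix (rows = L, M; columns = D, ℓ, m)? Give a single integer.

2

Dimensional matrix (L×M by D×ℓ×m):
  L: [ 1  1  0]
  M: [ 0  0  1]
RREF → pivots at {D,m} ⇒ r = 2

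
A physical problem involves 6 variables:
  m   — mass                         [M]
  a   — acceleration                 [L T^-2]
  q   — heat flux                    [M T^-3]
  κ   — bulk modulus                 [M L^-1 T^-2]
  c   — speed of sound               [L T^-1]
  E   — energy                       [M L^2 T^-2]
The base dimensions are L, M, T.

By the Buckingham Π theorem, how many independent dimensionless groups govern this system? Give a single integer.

Exponent matrix [L,M,T] × [m,a,q,κ,c,E]:
  L: [ 0  1  0 -1  1  2]
  M: [ 1  0  1  1  0  1]
  T: [ 0 -2 -3 -2 -1 -2]
Echelon form has 3 nonzero rows (pivots: m,a,q)
n=6, r=3 ⇒ 3 dimensionless groups

3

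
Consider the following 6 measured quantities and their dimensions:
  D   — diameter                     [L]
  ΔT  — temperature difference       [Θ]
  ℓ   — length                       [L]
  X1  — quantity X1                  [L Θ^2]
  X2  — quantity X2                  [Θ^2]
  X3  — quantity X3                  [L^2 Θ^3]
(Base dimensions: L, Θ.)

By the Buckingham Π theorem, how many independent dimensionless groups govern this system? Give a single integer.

4

Write exponents as rows L,Θ / cols D,ΔT,ℓ,X1,X2,X3:
  L: [ 1  0  1  1  0  2]
  Θ: [ 0  1  0  2  2  3]
RREF → pivots at {D,ΔT} ⇒ r = 2
6 vars − rank 2 = 4 Π groups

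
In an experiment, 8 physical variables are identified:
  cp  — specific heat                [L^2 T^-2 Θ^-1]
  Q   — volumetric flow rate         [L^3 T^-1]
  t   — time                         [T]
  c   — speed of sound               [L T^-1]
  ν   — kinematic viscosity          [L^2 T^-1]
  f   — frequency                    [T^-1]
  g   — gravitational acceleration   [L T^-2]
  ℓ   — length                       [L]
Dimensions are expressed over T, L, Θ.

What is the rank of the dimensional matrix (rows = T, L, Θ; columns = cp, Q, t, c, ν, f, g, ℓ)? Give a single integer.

3

Write exponents as rows T,L,Θ / cols cp,Q,t,c,ν,f,g,ℓ:
  T: [-2 -1  1 -1 -1 -1 -2  0]
  L: [ 2  3  0  1  2  0  1  1]
  Θ: [-1  0  0  0  0  0  0  0]
Row reduction gives pivot columns cp,Q,t; rank = 3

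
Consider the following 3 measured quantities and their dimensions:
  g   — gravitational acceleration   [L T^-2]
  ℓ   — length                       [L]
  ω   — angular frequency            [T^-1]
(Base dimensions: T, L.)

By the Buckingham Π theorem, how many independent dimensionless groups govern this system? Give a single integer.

1

Exponent matrix [T,L] × [g,ℓ,ω]:
  T: [-2  0 -1]
  L: [ 1  1  0]
RREF → pivots at {g,ℓ} ⇒ r = 2
Π count = n − r = 3 − 2 = 1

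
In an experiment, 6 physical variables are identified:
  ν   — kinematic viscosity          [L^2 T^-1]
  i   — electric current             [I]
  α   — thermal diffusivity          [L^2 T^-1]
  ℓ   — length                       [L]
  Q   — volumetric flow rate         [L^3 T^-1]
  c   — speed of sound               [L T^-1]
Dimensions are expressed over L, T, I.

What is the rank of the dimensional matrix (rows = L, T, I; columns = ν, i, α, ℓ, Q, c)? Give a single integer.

3

Exponent matrix [L,T,I] × [ν,i,α,ℓ,Q,c]:
  L: [ 2  0  2  1  3  1]
  T: [-1  0 -1  0 -1 -1]
  I: [ 0  1  0  0  0  0]
RREF → pivots at {ν,i,ℓ} ⇒ r = 3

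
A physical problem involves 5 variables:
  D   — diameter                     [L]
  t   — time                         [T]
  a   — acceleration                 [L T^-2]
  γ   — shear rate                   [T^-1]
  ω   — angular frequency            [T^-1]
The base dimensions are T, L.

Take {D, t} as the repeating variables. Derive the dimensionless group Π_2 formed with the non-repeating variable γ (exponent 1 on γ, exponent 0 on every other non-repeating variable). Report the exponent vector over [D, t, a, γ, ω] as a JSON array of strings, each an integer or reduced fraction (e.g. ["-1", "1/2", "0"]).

["0", "1", "0", "1", "0"]

Exponent matrix [T,L] × [D,t,a,γ,ω]:
  T: [ 0  1 -2 -1 -1]
  L: [ 1  0  1  0  0]
Echelon form has 2 nonzero rows (pivots: D,t)
Pivot set = {D,t}, free = {a,γ,ω}
RREF:
  r0: [   1    0    1    0    0]
  r1: [   0    1   -2   -1   -1]
Fix exponent of γ at 1, a at 0, ω at 0; solve each RREF row for its pivot's exponent:
  r0: exp(D) + (0)·1 = 0 ⇒ exp(D) = 0
  r1: exp(t) + (-1)·1 = 0 ⇒ exp(t) = 1
Π_2 = t · γ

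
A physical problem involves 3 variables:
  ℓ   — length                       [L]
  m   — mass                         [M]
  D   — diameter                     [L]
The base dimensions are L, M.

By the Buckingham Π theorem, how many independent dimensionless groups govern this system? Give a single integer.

Dimensional matrix (L×M by ℓ×m×D):
  L: [ 1  0  1]
  M: [ 0  1  0]
Row reduction gives pivot columns ℓ,m; rank = 2
3 vars − rank 2 = 1 Π group

1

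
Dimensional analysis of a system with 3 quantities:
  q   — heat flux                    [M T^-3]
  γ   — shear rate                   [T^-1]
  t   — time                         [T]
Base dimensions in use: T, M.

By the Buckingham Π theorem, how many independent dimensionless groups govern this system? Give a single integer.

1

Write exponents as rows T,M / cols q,γ,t:
  T: [-3 -1  1]
  M: [ 1  0  0]
RREF → pivots at {q,γ} ⇒ r = 2
3 vars − rank 2 = 1 Π group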